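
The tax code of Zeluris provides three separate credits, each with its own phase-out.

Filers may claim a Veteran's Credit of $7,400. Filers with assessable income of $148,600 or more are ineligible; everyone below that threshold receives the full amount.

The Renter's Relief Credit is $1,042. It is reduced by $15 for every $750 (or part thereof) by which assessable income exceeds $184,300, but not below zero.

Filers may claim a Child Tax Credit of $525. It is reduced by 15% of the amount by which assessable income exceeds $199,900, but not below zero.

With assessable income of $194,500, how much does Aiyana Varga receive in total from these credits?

Veteran's Credit: $194,500 meets or exceeds the $148,600 cutoff, so the credit is $0.
Renter's Relief Credit: income exceeds $184,300 by $10,200, which is 14 full-or-partial $750 increments; reduction = 14 × $15 = $210, leaving $832.
Child Tax Credit: $194,500 is at or below the $199,900 threshold, so the full $525 applies.
Total: $0 + $832 + $525 = $1,357.

$1,357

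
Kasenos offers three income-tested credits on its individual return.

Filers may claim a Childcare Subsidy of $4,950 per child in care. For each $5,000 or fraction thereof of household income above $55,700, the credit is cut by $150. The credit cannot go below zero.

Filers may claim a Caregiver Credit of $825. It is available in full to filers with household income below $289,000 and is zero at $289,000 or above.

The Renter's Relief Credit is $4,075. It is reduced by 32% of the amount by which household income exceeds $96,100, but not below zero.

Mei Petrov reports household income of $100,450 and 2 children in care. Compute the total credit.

Childcare Subsidy: base = 2 × $4,950 = $9,900. income exceeds $55,700 by $44,750, which is 9 full-or-partial $5,000 increments; reduction = 9 × $150 = $1,350, leaving $8,550.
Caregiver Credit: $100,450 is below the $289,000 cutoff, so the full $825 applies.
Renter's Relief Credit: 32% of the $4,350 excess over $96,100 is $1,392; credit = $4,075 − $1,392 = $2,683.
Total: $8,550 + $825 + $2,683 = $12,058.

$12,058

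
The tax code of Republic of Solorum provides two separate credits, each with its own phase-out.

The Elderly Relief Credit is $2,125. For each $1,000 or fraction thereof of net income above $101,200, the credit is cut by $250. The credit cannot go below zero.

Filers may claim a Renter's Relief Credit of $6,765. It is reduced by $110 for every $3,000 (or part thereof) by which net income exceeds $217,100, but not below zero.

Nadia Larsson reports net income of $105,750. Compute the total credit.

$7,640

Elderly Relief Credit: income exceeds $101,200 by $4,550, which is 5 full-or-partial $1,000 increments; reduction = 5 × $250 = $1,250, leaving $875.
Renter's Relief Credit: $105,750 is at or below the $217,100 threshold, so the full $6,765 applies.
Total: $875 + $6,765 = $7,640.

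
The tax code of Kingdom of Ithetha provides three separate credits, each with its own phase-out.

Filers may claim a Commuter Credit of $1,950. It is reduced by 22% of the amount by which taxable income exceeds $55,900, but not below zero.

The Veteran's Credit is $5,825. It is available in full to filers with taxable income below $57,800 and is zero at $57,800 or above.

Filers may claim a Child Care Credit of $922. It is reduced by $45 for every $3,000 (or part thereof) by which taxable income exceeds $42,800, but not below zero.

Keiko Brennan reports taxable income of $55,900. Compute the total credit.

Commuter Credit: $55,900 is at or below the $55,900 threshold, so the full $1,950 applies.
Veteran's Credit: $55,900 is below the $57,800 cutoff, so the full $5,825 applies.
Child Care Credit: income exceeds $42,800 by $13,100, which is 5 full-or-partial $3,000 increments; reduction = 5 × $45 = $225, leaving $697.
Total: $1,950 + $5,825 + $697 = $8,472.

$8,472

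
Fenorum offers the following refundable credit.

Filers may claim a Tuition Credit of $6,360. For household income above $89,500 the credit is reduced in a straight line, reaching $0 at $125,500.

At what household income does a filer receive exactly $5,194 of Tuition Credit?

$96,100

$5,194 is 5,194/6,360 of the full $6,360, so 1,166/6,360 of the $36,000 range has been used: income = $89,500 + $36,000 × 1,166/6,360 = $96,100.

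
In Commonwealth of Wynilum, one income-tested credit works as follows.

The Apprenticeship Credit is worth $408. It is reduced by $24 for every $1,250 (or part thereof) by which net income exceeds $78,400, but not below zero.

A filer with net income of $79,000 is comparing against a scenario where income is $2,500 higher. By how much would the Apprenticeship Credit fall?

At $79,000 — income exceeds $78,400 by $600, which is 1 full-or-partial $1,250 increment; reduction = 1 × $24 = $24, leaving $384.
At $81,500 — income exceeds $78,400 by $3,100, which is 3 full-or-partial $1,250 increments; reduction = 3 × $24 = $72, leaving $336.
Lost: $384 − $336 = $48.

$48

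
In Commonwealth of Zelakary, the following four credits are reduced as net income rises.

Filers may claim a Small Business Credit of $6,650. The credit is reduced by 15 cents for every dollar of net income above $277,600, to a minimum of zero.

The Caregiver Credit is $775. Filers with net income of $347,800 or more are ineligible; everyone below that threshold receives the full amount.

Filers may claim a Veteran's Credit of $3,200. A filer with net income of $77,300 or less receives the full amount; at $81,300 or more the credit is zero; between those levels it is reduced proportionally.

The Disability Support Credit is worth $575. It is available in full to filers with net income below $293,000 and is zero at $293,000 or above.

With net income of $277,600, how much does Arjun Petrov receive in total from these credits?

$8,000

Small Business Credit: $277,600 is at or below the $277,600 threshold, so the full $6,650 applies.
Caregiver Credit: $277,600 is below the $347,800 cutoff, so the full $775 applies.
Veteran's Credit: $277,600 is at or above $81,300, so the credit is $0.
Disability Support Credit: $277,600 is below the $293,000 cutoff, so the full $575 applies.
Total: $6,650 + $775 + $0 + $575 = $8,000.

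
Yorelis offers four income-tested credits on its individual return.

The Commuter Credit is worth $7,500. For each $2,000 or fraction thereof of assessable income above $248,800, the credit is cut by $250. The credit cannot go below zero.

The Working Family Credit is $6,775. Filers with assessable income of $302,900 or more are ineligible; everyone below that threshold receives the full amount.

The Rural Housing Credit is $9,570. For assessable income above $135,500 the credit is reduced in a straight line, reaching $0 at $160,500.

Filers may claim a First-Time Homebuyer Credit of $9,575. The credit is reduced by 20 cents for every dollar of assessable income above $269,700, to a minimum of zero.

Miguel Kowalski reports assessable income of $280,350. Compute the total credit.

Commuter Credit: income exceeds $248,800 by $31,550, which is 16 full-or-partial $2,000 increments; reduction = 16 × $250 = $4,000, leaving $3,500.
Working Family Credit: $280,350 is below the $302,900 cutoff, so the full $6,775 applies.
Rural Housing Credit: $280,350 is at or above $160,500, so the credit is $0.
First-Time Homebuyer Credit: 20% of the $10,650 excess over $269,700 is $2,130; credit = $9,575 − $2,130 = $7,445.
Total: $3,500 + $6,775 + $0 + $7,445 = $17,720.

$17,720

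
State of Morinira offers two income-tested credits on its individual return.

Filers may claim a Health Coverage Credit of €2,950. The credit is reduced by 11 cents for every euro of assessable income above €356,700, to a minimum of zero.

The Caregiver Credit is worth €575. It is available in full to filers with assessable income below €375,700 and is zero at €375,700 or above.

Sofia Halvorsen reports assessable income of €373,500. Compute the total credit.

Health Coverage Credit: 11% of the €16,800 excess over €356,700 is €1,848; credit = €2,950 − €1,848 = €1,102.
Caregiver Credit: €373,500 is below the €375,700 cutoff, so the full €575 applies.
Total: €1,102 + €575 = €1,677.

€1,677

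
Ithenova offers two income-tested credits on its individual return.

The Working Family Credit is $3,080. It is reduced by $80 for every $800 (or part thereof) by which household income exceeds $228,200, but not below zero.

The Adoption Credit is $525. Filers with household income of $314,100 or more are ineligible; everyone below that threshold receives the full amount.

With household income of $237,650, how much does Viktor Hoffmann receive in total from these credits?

$2,645

Working Family Credit: income exceeds $228,200 by $9,450, which is 12 full-or-partial $800 increments; reduction = 12 × $80 = $960, leaving $2,120.
Adoption Credit: $237,650 is below the $314,100 cutoff, so the full $525 applies.
Total: $2,120 + $525 = $2,645.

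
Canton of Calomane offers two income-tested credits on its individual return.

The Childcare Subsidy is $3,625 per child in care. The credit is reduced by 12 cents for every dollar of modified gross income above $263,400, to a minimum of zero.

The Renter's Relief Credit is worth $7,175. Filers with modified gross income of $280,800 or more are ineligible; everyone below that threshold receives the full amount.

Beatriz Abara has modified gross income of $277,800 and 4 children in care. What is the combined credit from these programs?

$19,947

Childcare Subsidy: base = 4 × $3,625 = $14,500. 12% of the $14,400 excess over $263,400 is $1,728; credit = $14,500 − $1,728 = $12,772.
Renter's Relief Credit: $277,800 is below the $280,800 cutoff, so the full $7,175 applies.
Total: $12,772 + $7,175 = $19,947.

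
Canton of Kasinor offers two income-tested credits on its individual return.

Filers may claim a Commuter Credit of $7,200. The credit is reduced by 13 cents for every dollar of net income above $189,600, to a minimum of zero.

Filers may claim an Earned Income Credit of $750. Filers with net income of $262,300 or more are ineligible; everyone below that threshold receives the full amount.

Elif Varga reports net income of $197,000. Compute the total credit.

Commuter Credit: 13% of the $7,400 excess over $189,600 is $962; credit = $7,200 − $962 = $6,238.
Earned Income Credit: $197,000 is below the $262,300 cutoff, so the full $750 applies.
Total: $6,238 + $750 = $6,988.

$6,988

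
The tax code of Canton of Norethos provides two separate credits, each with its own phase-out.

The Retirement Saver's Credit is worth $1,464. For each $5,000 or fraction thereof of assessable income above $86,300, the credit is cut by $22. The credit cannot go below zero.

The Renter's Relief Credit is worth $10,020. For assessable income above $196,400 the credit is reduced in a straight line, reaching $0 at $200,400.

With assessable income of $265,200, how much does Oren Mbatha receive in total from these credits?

Retirement Saver's Credit: income exceeds $86,300 by $178,900, which is 36 full-or-partial $5,000 increments; reduction = 36 × $22 = $792, leaving $672.
Renter's Relief Credit: $265,200 is at or above $200,400, so the credit is $0.
Total: $672 + $0 = $672.

$672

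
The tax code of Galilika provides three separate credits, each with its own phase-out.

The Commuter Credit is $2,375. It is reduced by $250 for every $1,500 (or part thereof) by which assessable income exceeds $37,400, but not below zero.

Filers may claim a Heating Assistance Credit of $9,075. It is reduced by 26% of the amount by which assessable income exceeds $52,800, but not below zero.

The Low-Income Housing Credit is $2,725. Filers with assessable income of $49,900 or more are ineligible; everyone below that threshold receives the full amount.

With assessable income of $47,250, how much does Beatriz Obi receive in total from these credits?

Commuter Credit: income exceeds $37,400 by $9,850, which is 7 full-or-partial $1,500 increments; reduction = 7 × $250 = $1,750, leaving $625.
Heating Assistance Credit: $47,250 is at or below the $52,800 threshold, so the full $9,075 applies.
Low-Income Housing Credit: $47,250 is below the $49,900 cutoff, so the full $2,725 applies.
Total: $625 + $9,075 + $2,725 = $12,425.

$12,425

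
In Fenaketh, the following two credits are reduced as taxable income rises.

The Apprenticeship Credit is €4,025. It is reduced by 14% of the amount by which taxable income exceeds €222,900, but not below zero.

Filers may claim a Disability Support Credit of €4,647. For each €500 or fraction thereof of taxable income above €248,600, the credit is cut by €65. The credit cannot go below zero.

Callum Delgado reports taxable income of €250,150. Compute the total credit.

€4,597

Apprenticeship Credit: 14% of the €27,250 excess over €222,900 is €3,815; credit = €4,025 − €3,815 = €210.
Disability Support Credit: income exceeds €248,600 by €1,550, which is 4 full-or-partial €500 increments; reduction = 4 × €65 = €260, leaving €4,387.
Total: €210 + €4,387 = €4,597.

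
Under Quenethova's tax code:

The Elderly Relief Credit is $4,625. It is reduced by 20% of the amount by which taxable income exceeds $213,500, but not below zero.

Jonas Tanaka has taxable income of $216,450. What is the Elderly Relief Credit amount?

Elderly Relief Credit: 20% of the $2,950 excess over $213,500 is $590; credit = $4,625 − $590 = $4,035.

$4,035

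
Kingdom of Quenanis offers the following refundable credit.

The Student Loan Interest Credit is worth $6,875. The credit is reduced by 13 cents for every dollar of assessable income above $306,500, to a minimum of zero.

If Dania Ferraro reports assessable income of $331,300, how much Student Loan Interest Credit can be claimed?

Student Loan Interest Credit: 13% of the $24,800 excess over $306,500 is $3,224; credit = $6,875 − $3,224 = $3,651.

$3,651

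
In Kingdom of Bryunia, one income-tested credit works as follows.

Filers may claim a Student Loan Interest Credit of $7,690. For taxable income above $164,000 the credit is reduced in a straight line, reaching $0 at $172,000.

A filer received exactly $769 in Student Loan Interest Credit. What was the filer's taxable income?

$769 is 769/7,690 of the full $7,690, so 6,921/7,690 of the $8,000 range has been used: income = $164,000 + $8,000 × 6,921/7,690 = $171,200.

$171,200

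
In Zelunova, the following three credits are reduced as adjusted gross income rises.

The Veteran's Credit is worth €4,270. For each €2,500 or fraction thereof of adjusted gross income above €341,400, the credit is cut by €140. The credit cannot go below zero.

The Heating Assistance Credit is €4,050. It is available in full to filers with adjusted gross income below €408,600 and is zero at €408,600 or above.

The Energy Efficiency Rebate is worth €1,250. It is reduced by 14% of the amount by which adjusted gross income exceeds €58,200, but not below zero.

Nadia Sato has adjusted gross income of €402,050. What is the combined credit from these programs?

Veteran's Credit: income exceeds €341,400 by €60,650, which is 25 full-or-partial €2,500 increments; reduction = 25 × €140 = €3,500, leaving €770.
Heating Assistance Credit: €402,050 is below the €408,600 cutoff, so the full €4,050 applies.
Energy Efficiency Rebate: 14% of the €343,850 excess over €58,200 is €48,139 ≥ base, so the credit is €0.
Total: €770 + €4,050 + €0 = €4,820.

€4,820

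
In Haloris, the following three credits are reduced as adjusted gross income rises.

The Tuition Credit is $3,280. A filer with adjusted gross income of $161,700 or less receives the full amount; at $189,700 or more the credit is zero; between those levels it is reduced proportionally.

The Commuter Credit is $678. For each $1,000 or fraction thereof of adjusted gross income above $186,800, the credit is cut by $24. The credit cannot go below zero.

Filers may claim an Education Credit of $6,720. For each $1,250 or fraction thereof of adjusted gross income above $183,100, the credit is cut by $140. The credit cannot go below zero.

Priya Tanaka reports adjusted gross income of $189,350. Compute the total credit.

$6,667

Tuition Credit: $189,350 is $27,650 into a $28,000 phase-out range, leaving 350/28,000 of the credit: $3,280 × 350/28,000 = $41.
Commuter Credit: income exceeds $186,800 by $2,550, which is 3 full-or-partial $1,000 increments; reduction = 3 × $24 = $72, leaving $606.
Education Credit: income exceeds $183,100 by $6,250, which is 5 full-or-partial $1,250 increments; reduction = 5 × $140 = $700, leaving $6,020.
Total: $41 + $606 + $6,020 = $6,667.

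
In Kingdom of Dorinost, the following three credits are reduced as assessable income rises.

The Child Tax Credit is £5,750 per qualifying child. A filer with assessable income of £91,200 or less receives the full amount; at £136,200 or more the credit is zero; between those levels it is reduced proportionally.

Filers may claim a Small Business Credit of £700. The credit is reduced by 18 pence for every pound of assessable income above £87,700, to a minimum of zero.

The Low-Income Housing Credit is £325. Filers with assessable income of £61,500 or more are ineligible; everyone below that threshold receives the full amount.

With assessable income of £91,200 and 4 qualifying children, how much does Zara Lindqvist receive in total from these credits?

Child Tax Credit: base = 4 × £5,750 = £23,000. £91,200 is at or below the £91,200 threshold, so the full £23,000 applies.
Small Business Credit: 18% of the £3,500 excess over £87,700 is £630; credit = £700 − £630 = £70.
Low-Income Housing Credit: £91,200 meets or exceeds the £61,500 cutoff, so the credit is £0.
Total: £23,000 + £70 + £0 = £23,070.

£23,070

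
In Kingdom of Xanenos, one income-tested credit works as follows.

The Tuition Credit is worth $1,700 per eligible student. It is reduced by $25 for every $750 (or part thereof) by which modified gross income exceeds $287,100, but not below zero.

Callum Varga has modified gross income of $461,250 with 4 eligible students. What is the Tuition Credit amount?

Tuition Credit: base = 4 × $1,700 = $6,800. income exceeds $287,100 by $174,150, which is 233 full-or-partial $750 increments; reduction = 233 × $25 = $5,825, leaving $975.

$975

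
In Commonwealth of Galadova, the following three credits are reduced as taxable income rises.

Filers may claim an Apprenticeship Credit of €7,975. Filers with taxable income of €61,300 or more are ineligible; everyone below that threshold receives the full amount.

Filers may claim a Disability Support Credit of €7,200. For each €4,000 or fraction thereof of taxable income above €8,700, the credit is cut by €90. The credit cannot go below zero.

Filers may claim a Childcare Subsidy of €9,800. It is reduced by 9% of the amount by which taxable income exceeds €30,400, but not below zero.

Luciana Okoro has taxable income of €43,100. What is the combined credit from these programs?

Apprenticeship Credit: €43,100 is below the €61,300 cutoff, so the full €7,975 applies.
Disability Support Credit: income exceeds €8,700 by €34,400, which is 9 full-or-partial €4,000 increments; reduction = 9 × €90 = €810, leaving €6,390.
Childcare Subsidy: 9% of the €12,700 excess over €30,400 is €1,143; credit = €9,800 − €1,143 = €8,657.
Total: €7,975 + €6,390 + €8,657 = €23,022.

€23,022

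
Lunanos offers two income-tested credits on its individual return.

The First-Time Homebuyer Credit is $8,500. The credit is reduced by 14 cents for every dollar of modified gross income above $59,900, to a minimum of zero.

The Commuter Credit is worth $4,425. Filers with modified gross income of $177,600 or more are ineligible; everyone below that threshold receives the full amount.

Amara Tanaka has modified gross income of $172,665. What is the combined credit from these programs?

First-Time Homebuyer Credit: 14% of the $112,765 excess over $59,900 is $15,787.10 ≥ base, so the credit is $0.
Commuter Credit: $172,665 is below the $177,600 cutoff, so the full $4,425 applies.
Total: $0 + $4,425 = $4,425.

$4,425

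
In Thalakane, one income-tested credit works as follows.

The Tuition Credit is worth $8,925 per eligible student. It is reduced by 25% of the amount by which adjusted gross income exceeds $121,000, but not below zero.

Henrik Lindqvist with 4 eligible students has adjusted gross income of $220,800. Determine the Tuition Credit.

$10,750

Tuition Credit: base = 4 × $8,925 = $35,700. 25% of the $99,800 excess over $121,000 is $24,950; credit = $35,700 − $24,950 = $10,750.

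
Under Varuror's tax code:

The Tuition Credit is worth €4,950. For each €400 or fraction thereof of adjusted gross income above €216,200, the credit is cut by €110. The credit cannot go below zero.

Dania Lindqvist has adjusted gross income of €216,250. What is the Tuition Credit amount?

€4,840

Tuition Credit: income exceeds €216,200 by €50, which is 1 full-or-partial €400 increment; reduction = 1 × €110 = €110, leaving €4,840.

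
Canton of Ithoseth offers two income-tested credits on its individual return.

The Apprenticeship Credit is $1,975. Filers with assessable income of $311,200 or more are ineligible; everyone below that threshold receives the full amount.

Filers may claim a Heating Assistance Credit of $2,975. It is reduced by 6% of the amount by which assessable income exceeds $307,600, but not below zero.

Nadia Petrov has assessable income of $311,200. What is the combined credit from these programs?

Apprenticeship Credit: $311,200 meets or exceeds the $311,200 cutoff, so the credit is $0.
Heating Assistance Credit: 6% of the $3,600 excess over $307,600 is $216; credit = $2,975 − $216 = $2,759.
Total: $0 + $2,759 = $2,759.

$2,759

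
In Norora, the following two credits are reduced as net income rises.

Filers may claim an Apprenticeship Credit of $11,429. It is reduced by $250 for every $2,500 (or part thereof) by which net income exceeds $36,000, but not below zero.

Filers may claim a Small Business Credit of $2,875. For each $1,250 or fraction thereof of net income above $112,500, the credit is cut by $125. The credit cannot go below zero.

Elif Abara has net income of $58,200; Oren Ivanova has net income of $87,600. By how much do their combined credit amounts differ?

Elif ($58,200): Apprenticeship Credit: income exceeds $36,000 by $22,200, which is 9 full-or-partial $2,500 increments; reduction = 9 × $250 = $2,250, leaving $9,179. Small Business Credit: $58,200 is at or below the $112,500 threshold, so the full $2,875 applies. total $9,179 + $2,875 = $12,054
Oren ($87,600): Apprenticeship Credit: income exceeds $36,000 by $51,600, which is 21 full-or-partial $2,500 increments; reduction = 21 × $250 = $5,250, leaving $6,179. Small Business Credit: $87,600 is at or below the $112,500 threshold, so the full $2,875 applies. total $6,179 + $2,875 = $9,054
Difference: |$12,054 − $9,054| = $3,000.

$3,000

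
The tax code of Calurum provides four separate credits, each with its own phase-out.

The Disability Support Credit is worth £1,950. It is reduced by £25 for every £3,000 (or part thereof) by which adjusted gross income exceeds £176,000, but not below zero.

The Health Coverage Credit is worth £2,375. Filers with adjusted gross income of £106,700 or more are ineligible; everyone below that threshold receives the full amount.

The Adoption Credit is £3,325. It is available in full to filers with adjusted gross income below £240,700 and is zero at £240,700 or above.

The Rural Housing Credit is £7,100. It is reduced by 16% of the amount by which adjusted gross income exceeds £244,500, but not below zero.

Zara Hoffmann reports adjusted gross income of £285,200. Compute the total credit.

Disability Support Credit: income exceeds £176,000 by £109,200, which is 37 full-or-partial £3,000 increments; reduction = 37 × £25 = £925, leaving £1,025.
Health Coverage Credit: £285,200 meets or exceeds the £106,700 cutoff, so the credit is £0.
Adoption Credit: £285,200 meets or exceeds the £240,700 cutoff, so the credit is £0.
Rural Housing Credit: 16% of the £40,700 excess over £244,500 is £6,512; credit = £7,100 − £6,512 = £588.
Total: £1,025 + £0 + £0 + £588 = £1,613.

£1,613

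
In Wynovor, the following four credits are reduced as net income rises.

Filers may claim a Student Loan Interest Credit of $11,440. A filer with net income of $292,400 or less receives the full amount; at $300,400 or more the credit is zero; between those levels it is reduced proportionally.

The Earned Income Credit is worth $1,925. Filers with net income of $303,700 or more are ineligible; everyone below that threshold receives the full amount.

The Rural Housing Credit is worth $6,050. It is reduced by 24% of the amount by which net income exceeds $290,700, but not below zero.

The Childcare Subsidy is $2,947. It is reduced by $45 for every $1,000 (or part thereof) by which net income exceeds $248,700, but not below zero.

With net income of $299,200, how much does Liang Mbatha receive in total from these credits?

$8,303

Student Loan Interest Credit: $299,200 is $6,800 into a $8,000 phase-out range, leaving 1,200/8,000 of the credit: $11,440 × 1,200/8,000 = $1,716.
Earned Income Credit: $299,200 is below the $303,700 cutoff, so the full $1,925 applies.
Rural Housing Credit: 24% of the $8,500 excess over $290,700 is $2,040; credit = $6,050 − $2,040 = $4,010.
Childcare Subsidy: income exceeds $248,700 by $50,500, which is 51 full-or-partial $1,000 increments; reduction = 51 × $45 = $2,295, leaving $652.
Total: $1,716 + $1,925 + $4,010 + $652 = $8,303.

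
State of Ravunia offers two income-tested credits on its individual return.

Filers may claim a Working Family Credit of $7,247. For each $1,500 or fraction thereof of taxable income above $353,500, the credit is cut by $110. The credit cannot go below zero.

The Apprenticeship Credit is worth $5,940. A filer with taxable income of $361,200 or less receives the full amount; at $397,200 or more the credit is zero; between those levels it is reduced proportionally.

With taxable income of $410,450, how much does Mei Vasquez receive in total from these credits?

$3,067

Working Family Credit: income exceeds $353,500 by $56,950, which is 38 full-or-partial $1,500 increments; reduction = 38 × $110 = $4,180, leaving $3,067.
Apprenticeship Credit: $410,450 is at or above $397,200, so the credit is $0.
Total: $3,067 + $0 = $3,067.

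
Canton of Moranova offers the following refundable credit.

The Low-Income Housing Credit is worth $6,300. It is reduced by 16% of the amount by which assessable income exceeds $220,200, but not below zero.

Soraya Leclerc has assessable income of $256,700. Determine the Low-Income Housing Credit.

Low-Income Housing Credit: 16% of the $36,500 excess over $220,200 is $5,840; credit = $6,300 − $5,840 = $460.

$460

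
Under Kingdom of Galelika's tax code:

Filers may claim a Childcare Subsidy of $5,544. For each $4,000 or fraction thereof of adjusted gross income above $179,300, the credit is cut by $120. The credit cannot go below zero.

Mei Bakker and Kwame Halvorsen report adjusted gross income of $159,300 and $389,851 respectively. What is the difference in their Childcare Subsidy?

$5,544

Mei ($159,300): Childcare Subsidy: $159,300 is at or below the $179,300 threshold, so the full $5,544 applies.
Kwame ($389,851): Childcare Subsidy: income exceeds $179,300 by $210,551 → 53 increments × $120 = $6,360 ≥ base, so the credit is $0.
Difference: |$5,544 − $0| = $5,544.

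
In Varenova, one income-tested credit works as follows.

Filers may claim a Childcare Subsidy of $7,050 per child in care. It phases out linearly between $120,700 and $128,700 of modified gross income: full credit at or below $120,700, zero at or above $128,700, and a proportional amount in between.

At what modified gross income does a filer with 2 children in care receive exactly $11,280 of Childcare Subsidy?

Full credit = 2 × $7,050 = $14,100.
$11,280 is 11,280/14,100 of the full $14,100, so 2,820/14,100 of the $8,000 range has been used: income = $120,700 + $8,000 × 2,820/14,100 = $122,300.

$122,300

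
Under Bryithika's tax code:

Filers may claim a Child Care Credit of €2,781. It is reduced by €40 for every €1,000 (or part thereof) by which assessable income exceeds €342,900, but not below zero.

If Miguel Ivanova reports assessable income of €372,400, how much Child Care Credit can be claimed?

Child Care Credit: income exceeds €342,900 by €29,500, which is 30 full-or-partial €1,000 increments; reduction = 30 × €40 = €1,200, leaving €1,581.

€1,581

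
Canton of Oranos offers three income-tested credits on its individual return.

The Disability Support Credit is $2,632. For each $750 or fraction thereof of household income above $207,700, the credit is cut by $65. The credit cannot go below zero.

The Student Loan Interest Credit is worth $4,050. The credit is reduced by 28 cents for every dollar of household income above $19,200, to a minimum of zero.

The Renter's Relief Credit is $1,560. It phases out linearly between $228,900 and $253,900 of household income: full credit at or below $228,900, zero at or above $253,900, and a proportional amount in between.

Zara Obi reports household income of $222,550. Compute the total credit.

$2,892

Disability Support Credit: income exceeds $207,700 by $14,850, which is 20 full-or-partial $750 increments; reduction = 20 × $65 = $1,300, leaving $1,332.
Student Loan Interest Credit: 28% of the $203,350 excess over $19,200 is $56,938 ≥ base, so the credit is $0.
Renter's Relief Credit: $222,550 is at or below the $228,900 threshold, so the full $1,560 applies.
Total: $1,332 + $0 + $1,560 = $2,892.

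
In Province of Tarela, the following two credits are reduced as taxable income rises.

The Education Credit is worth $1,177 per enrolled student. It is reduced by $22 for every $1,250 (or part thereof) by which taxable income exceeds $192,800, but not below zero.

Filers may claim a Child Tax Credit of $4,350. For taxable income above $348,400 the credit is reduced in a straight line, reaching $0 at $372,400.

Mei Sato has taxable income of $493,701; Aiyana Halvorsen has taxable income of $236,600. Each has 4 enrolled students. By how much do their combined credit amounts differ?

$8,266

Mei ($493,701): Education Credit: base = 4 × $1,177 = $4,708. income exceeds $192,800 by $300,901 → 241 increments × $22 = $5,302 ≥ base, so the credit is $0. Child Tax Credit: $493,701 is at or above $372,400, so the credit is $0. total $0 + $0 = $0
Aiyana ($236,600): Education Credit: base = 4 × $1,177 = $4,708. income exceeds $192,800 by $43,800, which is 36 full-or-partial $1,250 increments; reduction = 36 × $22 = $792, leaving $3,916. Child Tax Credit: $236,600 is at or below the $348,400 threshold, so the full $4,350 applies. total $3,916 + $4,350 = $8,266
Difference: |$0 − $8,266| = $8,266.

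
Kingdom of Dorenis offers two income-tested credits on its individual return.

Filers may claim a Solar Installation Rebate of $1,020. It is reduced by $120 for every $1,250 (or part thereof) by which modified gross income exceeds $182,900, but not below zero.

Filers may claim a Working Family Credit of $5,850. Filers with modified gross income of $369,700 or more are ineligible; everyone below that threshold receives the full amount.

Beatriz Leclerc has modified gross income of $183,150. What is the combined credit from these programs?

Solar Installation Rebate: income exceeds $182,900 by $250, which is 1 full-or-partial $1,250 increment; reduction = 1 × $120 = $120, leaving $900.
Working Family Credit: $183,150 is below the $369,700 cutoff, so the full $5,850 applies.
Total: $900 + $5,850 = $6,750.

$6,750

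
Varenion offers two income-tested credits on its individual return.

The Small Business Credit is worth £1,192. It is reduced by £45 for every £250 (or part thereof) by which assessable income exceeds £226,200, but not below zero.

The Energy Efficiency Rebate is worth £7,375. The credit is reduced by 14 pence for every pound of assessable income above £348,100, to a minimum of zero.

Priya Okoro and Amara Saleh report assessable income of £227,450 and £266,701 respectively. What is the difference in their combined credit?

£967

Priya (£227,450): Small Business Credit: income exceeds £226,200 by £1,250, which is 5 full-or-partial £250 increments; reduction = 5 × £45 = £225, leaving £967. Energy Efficiency Rebate: £227,450 is at or below the £348,100 threshold, so the full £7,375 applies. total £967 + £7,375 = £8,342
Amara (£266,701): Small Business Credit: income exceeds £226,200 by £40,501 → 163 increments × £45 = £7,335 ≥ base, so the credit is £0. Energy Efficiency Rebate: £266,701 is at or below the £348,100 threshold, so the full £7,375 applies. total £0 + £7,375 = £7,375
Difference: |£8,342 − £7,375| = £967.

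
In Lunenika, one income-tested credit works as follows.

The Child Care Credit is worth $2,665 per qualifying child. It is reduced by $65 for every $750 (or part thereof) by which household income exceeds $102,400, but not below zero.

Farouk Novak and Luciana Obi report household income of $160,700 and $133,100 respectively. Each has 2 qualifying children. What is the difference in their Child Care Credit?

$2,405

Farouk ($160,700): Child Care Credit: base = 2 × $2,665 = $5,330. income exceeds $102,400 by $58,300, which is 78 full-or-partial $750 increments; reduction = 78 × $65 = $5,070, leaving $260.
Luciana ($133,100): Child Care Credit: base = 2 × $2,665 = $5,330. income exceeds $102,400 by $30,700, which is 41 full-or-partial $750 increments; reduction = 41 × $65 = $2,665, leaving $2,665.
Difference: |$260 − $2,665| = $2,405.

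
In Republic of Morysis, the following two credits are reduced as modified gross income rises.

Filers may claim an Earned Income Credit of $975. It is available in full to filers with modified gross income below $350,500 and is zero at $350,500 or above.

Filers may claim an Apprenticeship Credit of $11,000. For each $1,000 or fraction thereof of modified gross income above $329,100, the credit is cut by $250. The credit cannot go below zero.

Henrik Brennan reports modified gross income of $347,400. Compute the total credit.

Earned Income Credit: $347,400 is below the $350,500 cutoff, so the full $975 applies.
Apprenticeship Credit: income exceeds $329,100 by $18,300, which is 19 full-or-partial $1,000 increments; reduction = 19 × $250 = $4,750, leaving $6,250.
Total: $975 + $6,250 = $7,225.

$7,225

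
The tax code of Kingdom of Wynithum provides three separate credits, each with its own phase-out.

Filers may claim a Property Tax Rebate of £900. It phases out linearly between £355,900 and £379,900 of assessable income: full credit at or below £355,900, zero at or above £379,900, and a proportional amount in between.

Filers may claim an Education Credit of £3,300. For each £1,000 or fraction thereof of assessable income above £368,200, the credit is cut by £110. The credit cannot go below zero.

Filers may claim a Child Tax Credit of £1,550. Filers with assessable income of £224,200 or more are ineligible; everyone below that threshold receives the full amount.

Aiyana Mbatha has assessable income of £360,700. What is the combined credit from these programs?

Property Tax Rebate: £360,700 is £4,800 into a £24,000 phase-out range, leaving 19,200/24,000 of the credit: £900 × 19,200/24,000 = £720.
Education Credit: £360,700 is at or below the £368,200 threshold, so the full £3,300 applies.
Child Tax Credit: £360,700 meets or exceeds the £224,200 cutoff, so the credit is £0.
Total: £720 + £3,300 + £0 = £4,020.

£4,020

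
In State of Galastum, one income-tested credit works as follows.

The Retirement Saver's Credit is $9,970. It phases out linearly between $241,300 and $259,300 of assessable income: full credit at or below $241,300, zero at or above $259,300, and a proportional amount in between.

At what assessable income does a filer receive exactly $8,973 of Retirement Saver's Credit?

$243,100

$8,973 is 8,973/9,970 of the full $9,970, so 997/9,970 of the $18,000 range has been used: income = $241,300 + $18,000 × 997/9,970 = $243,100.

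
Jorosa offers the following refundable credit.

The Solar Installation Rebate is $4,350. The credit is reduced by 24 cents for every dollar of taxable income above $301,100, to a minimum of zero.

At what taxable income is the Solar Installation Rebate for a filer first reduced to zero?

$319,225

The credit falls by 24% of each dollar above $301,100, so it reaches zero when the excess is $4,350 / 24% = $18,125: income = $301,100 + $18,125 = $319,225.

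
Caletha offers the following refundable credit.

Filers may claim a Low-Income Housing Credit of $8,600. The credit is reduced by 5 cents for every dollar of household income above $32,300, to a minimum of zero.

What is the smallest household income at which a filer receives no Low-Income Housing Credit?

$204,300

The credit falls by 5% of each dollar above $32,300, so it reaches zero when the excess is $8,600 / 5% = $172,000: income = $32,300 + $172,000 = $204,300.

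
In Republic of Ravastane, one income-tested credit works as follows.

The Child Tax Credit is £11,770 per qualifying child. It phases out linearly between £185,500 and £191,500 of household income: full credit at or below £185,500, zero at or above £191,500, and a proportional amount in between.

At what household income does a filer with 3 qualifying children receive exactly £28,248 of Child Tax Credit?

Full credit = 3 × £11,770 = £35,310.
£28,248 is 28,248/35,310 of the full £35,310, so 7,062/35,310 of the £6,000 range has been used: income = £185,500 + £6,000 × 7,062/35,310 = £186,700.

£186,700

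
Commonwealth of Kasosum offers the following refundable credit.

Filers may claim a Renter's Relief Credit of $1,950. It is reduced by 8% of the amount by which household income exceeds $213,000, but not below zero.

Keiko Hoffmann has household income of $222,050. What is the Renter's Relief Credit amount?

$1,226

Renter's Relief Credit: 8% of the $9,050 excess over $213,000 is $724; credit = $1,950 − $724 = $1,226.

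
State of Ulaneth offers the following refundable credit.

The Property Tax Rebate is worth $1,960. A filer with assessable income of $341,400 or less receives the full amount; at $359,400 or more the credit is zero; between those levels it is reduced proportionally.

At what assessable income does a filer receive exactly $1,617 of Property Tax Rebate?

$1,617 is 1,617/1,960 of the full $1,960, so 343/1,960 of the $18,000 range has been used: income = $341,400 + $18,000 × 343/1,960 = $344,550.

$344,550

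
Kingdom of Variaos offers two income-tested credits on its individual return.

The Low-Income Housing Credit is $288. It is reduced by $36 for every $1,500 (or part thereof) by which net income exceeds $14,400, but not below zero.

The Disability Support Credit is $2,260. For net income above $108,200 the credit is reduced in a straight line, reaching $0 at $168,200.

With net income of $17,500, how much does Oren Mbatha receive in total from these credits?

$2,440

Low-Income Housing Credit: income exceeds $14,400 by $3,100, which is 3 full-or-partial $1,500 increments; reduction = 3 × $36 = $108, leaving $180.
Disability Support Credit: $17,500 is at or below the $108,200 threshold, so the full $2,260 applies.
Total: $180 + $2,260 = $2,440.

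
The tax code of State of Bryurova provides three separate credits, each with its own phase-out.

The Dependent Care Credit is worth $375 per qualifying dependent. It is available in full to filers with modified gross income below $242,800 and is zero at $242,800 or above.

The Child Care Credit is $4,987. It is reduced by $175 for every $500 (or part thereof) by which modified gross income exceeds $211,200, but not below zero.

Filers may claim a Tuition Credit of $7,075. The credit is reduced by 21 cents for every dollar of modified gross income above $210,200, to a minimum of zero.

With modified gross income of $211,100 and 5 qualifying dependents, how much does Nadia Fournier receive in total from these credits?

$13,748

Dependent Care Credit: base = 5 × $375 = $1,875. $211,100 is below the $242,800 cutoff, so the full $1,875 applies.
Child Care Credit: $211,100 is at or below the $211,200 threshold, so the full $4,987 applies.
Tuition Credit: 21% of the $900 excess over $210,200 is $189; credit = $7,075 − $189 = $6,886.
Total: $1,875 + $4,987 + $6,886 = $13,748.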